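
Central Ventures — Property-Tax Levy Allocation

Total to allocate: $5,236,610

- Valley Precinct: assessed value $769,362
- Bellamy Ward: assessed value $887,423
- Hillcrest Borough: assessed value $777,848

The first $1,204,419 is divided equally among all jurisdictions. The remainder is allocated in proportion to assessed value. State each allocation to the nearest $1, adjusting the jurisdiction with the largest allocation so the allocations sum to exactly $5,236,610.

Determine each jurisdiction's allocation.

First tranche $1,204,419 split equally: $401,473 each.
Remainder $4,032,191 by assessed value (total 2,434,633): Valley Precinct 1,274,202.12 → $1,274,202; Bellamy Ward 1,469,732.41 → $1,469,732; Hillcrest Borough 1,288,256.47 → $1,288,256.
Rounding difference +$1 on remainder applied to Bellamy Ward.
Totals: Valley Precinct $401,473 + $1,274,202 = $1,675,675; Bellamy Ward $401,473 + $1,469,733 = $1,871,206; Hillcrest Borough $401,473 + $1,288,256 = $1,689,729.

Valley Precinct: $1,675,675 | Bellamy Ward: $1,871,206 | Hillcrest Borough: $1,689,729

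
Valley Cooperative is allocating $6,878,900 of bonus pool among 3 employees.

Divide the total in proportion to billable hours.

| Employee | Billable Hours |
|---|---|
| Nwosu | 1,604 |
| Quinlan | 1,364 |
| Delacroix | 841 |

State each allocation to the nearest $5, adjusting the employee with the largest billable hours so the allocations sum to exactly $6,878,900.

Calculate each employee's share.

Nwosu: $2,896,760 · Quinlan: $2,463,330 · Delacroix: $1,518,810

Billable hours total: 1,604 + 1,364 + 841 = 3,809.
Unrounded shares: Nwosu 2,896,759.15; Quinlan 2,463,328.85; Delacroix 1,518,812.00.
After rounding ($5): Nwosu $2,896,760; Quinlan $2,463,330; Delacroix $1,518,810. Sum = $6,878,900.
No rounding difference to absorb.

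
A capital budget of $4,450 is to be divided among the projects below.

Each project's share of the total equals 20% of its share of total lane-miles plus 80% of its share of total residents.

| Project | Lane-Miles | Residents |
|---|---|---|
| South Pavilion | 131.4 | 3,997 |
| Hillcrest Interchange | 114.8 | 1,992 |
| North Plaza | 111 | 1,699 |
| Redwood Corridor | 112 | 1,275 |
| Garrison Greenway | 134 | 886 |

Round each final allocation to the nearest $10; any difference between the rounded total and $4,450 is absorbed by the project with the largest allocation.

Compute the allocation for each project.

South Pavilion: $1,630; Hillcrest Interchange: $890; North Plaza: $780; Redwood Corridor: $630; Garrison Greenway: $520

Totals — lane-miles 603.2, residents 9,849.
Combined weights (20% lane-miles + 80% residents): South Pavilion 0.3682; Hillcrest Interchange 0.1999; North Plaza 0.1748; Redwood Corridor 0.1407; Garrison Greenway 0.1164.
Unrounded shares: South Pavilion 1,638.62; Hillcrest Interchange 889.41; North Plaza 777.89; Redwood Corridor 626.11; Garrison Greenway 517.96.
After rounding ($10): South Pavilion $1,640; Hillcrest Interchange $890; North Plaza $780; Redwood Corridor $630; Garrison Greenway $520. Sum = $4,460.
Difference $4,450 − $4,460 = −$10 applied to largest allocation (South Pavilion): South Pavilion becomes $1,630.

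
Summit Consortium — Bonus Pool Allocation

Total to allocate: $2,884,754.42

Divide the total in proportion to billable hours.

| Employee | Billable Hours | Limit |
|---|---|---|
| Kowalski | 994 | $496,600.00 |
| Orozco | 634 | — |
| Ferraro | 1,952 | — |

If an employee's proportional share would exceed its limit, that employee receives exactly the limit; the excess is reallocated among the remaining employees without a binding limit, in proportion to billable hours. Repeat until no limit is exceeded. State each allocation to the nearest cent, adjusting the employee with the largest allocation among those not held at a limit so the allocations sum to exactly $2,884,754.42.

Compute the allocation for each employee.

Kowalski: $496,600.00; Orozco: $585,494.94; Ferraro: $1,802,659.48

Sum of billable hours: 3,580.
Pro-rata shares before constraints: Kowalski 800,962.5401; Orozco 510,875.5034; Ferraro 1,572,916.3765.
Capped: Kowalski ($496,600.00); residual $2,388,154.42 reallocated over remaining billable hours 2,586.
Redistributed shares: Orozco 585,494.9351 → $585,494.94; Ferraro 1,802,659.4849 → $1,802,659.48.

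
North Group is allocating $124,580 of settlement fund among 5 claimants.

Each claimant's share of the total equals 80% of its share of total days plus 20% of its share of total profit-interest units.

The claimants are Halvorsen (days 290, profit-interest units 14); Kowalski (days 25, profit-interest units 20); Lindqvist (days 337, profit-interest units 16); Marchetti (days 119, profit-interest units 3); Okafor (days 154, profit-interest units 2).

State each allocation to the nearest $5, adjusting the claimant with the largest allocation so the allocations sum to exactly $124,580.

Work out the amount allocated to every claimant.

Totals — days 925, profit-interest units 55.
Blended shares (80% days + 20% profit-interest units): Halvorsen 0.3017; Kowalski 0.0943; Lindqvist 0.3496; Marchetti 0.1138; Okafor 0.1405.
Pro-rata amounts: Halvorsen 37,588.27; Kowalski 11,753.99; Lindqvist 43,558.31; Marchetti 14,180.69; Okafor 17,498.75.
After rounding ($5): Halvorsen $37,590; Kowalski $11,755; Lindqvist $43,560; Marchetti $14,180; Okafor $17,500. Sum = $124,585.
Difference $124,580 − $124,585 = −$5 applied to largest allocation (Lindqvist): Lindqvist becomes $43,555.

Halvorsen: $37,590; Kowalski: $11,755; Lindqvist: $43,555; Marchetti: $14,180; Okafor: $17,500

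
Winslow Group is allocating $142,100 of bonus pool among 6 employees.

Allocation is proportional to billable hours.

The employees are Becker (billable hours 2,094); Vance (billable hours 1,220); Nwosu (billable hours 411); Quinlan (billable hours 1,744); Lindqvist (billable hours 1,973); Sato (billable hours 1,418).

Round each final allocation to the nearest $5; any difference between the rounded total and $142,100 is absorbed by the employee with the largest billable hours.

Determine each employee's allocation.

Combined billable hours = 8,860.
Proportional shares: Becker 2,094/8,860 × $142,100 = 33,584.36; Vance 1,220/8,860 × $142,100 = 19,566.82; Nwosu 411/8,860 × $142,100 = 6,591.77; Quinlan 1,744/8,860 × $142,100 = 27,970.93; Lindqvist 1,973/8,860 × $142,100 = 31,643.71; Sato 1,418/8,860 × $142,100 = 22,742.42.
Rounded to nearest $5: Becker $33,585; Vance $19,565; Nwosu $6,590; Quinlan $27,970; Lindqvist $31,645; Sato $22,740. Sum = $142,095.
Difference $142,100 − $142,095 = +$5 applied to largest billable hours (Becker): Becker becomes $33,590.

Becker: $33,590 | Vance: $19,565 | Nwosu: $6,590 | Quinlan: $27,970 | Lindqvist: $31,645 | Sato: $22,740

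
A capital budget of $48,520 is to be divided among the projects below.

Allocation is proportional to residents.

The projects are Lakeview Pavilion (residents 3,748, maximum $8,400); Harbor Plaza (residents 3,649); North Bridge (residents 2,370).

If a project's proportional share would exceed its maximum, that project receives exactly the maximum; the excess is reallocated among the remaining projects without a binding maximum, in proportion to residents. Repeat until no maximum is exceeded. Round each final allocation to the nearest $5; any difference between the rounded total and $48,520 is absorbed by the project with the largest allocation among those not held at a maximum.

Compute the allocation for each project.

Total residents = 9,767.
Unconstrained shares: Lakeview Pavilion 18,619.12; Harbor Plaza 18,127.31; North Bridge 11,773.56.
Cap binds for Lakeview Pavilion ($8,400); remaining pool $40,120 reallocated over remaining residents 6,019.
Redistributed shares: Harbor Plaza 24,322.63 → $24,325; North Bridge 15,797.37 → $15,795.

Lakeview Pavilion: $8,400 | Harbor Plaza: $24,325 | North Bridge: $15,795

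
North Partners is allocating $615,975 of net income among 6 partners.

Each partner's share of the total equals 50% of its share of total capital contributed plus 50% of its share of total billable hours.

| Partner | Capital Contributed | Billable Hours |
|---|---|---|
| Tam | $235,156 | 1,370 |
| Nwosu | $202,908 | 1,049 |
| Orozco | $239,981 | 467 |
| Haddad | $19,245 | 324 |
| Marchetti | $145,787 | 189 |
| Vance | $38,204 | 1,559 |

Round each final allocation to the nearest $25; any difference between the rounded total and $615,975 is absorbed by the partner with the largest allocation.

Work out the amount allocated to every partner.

Totals — capital contributed 881,281, billable hours 4,958.
Composite weights (50% capital contributed + 50% billable hours): Tam 0.2716; Nwosu 0.2209; Orozco 0.1833; Haddad 0.0436; Marchetti 0.1018; Vance 0.1789.
Proportional shares: Tam 167,285.07; Nwosu 136,074.84; Orozco 112,877.57; Haddad 26,852.34; Marchetti 62,689.76; Vance 110,195.41.
After rounding ($25): Tam $167,275; Nwosu $136,075; Orozco $112,875; Haddad $26,850; Marchetti $62,700; Vance $110,200. Sum = $615,975.
No rounding difference to absorb.

Tam: $167,275 | Nwosu: $136,075 | Orozco: $112,875 | Haddad: $26,850 | Marchetti: $62,700 | Vance: $110,200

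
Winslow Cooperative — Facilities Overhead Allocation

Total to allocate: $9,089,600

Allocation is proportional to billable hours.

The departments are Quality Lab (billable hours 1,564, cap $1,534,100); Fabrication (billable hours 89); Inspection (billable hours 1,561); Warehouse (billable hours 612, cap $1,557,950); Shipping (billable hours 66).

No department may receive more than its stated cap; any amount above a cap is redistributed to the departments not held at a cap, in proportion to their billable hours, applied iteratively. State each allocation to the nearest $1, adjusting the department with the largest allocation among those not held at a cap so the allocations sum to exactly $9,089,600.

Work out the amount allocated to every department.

Quality Lab: $1,534,100 · Fabrication: $311,062 · Inspection: $5,455,813 · Warehouse: $1,557,950 · Shipping: $230,675

Combined billable hours = 3,892.
Proportional shares (ignoring caps): Quality Lab 3,652,655.29; Fabrication 207,855.70; Inspection 3,645,648.92; Warehouse 1,429,299.90; Shipping 154,140.18.
Cap binds for Quality Lab ($1,534,100); balance $7,555,500 reallocated over remaining billable hours 2,328.
Cap binds for Warehouse ($1,557,950); balance $5,997,550 reallocated over remaining billable hours 1,716.
Remaining shares: Fabrication 311,061.74 → $311,062; Inspection 5,455,813.26 → $5,455,813; Shipping 230,675.00 → $230,675.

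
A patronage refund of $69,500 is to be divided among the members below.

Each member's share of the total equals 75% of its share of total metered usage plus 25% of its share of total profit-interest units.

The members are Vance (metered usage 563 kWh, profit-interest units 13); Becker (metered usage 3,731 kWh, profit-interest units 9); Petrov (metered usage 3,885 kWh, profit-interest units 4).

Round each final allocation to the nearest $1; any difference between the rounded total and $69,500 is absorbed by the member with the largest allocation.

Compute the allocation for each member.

Metered usage total 8,179; profit-interest units total 26.
Combined weights (75% metered usage + 25% profit-interest units): Vance 0.1766; Becker 0.4287; Petrov 0.3947.
Unrounded shares: Vance 12,275.52; Becker 29,792.19; Petrov 27,432.29.
After rounding ($1): Vance $12,276; Becker $29,792; Petrov $27,432. Sum = $69,500.
No rounding difference to absorb.

Vance: $12,276 · Becker: $29,792 · Petrov: $27,432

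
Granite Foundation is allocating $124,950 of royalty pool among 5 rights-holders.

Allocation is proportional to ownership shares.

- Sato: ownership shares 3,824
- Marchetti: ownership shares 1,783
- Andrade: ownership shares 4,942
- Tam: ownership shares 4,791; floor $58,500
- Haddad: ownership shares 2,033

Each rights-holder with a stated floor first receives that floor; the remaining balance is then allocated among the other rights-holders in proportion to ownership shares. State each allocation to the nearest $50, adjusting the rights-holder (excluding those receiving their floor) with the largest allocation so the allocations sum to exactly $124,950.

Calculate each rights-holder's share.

Fund the minimums — Tam $58,500. Residual $66,450.
Residual split over remaining ownership shares 12,582: Sato 20,195.90 → $20,200; Marchetti 9,416.65 → $9,400; Andrade 26,100.45 → $26,100; Haddad 10,736.99 → $10,750.

Sato: $20,200; Marchetti: $9,400; Andrade: $26,100; Tam: $58,500; Haddad: $10,750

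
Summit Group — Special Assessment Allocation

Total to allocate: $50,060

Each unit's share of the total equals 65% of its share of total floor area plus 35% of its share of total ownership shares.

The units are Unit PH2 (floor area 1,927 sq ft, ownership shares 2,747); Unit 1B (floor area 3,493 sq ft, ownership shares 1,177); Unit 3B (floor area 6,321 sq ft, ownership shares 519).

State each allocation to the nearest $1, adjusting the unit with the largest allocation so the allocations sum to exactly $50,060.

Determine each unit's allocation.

Unit PH2: $16,173 | Unit 1B: $14,322 | Unit 3B: $19,565

Totals — floor area 11,741, ownership shares 4,443.
Combined weights (65% floor area + 35% ownership shares): Unit PH2 0.3231; Unit 1B 0.2861; Unit 3B 0.3908.
Pro-rata amounts: Unit PH2 16,173.30; Unit 1B 14,322.01; Unit 3B 19,564.70.
After rounding ($1): Unit PH2 $16,173; Unit 1B $14,322; Unit 3B $19,565. Sum = $50,060.
No rounding difference to absorb.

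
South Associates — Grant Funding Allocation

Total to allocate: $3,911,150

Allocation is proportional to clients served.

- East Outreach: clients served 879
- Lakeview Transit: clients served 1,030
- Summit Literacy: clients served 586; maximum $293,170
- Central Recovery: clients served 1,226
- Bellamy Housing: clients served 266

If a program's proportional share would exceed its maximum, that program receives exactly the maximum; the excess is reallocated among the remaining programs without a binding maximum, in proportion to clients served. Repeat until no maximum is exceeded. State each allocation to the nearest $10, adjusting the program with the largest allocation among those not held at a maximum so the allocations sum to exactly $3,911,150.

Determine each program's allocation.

Clients served total: 3,987.
Proportional shares (ignoring caps): East Outreach 862,277.61; Lakeview Transit 1,010,404.94; Summit Literacy 574,851.74; Central Recovery 1,202,676.17; Bellamy Housing 260,939.53.
Cap binds for Summit Literacy ($293,170); balance $3,617,980 reallocated over remaining clients served 3,401.
Redistributed shares: East Outreach 935,079.22 → $935,080; Lakeview Transit 1,095,712.85 → $1,095,710; Central Recovery 1,304,217.43 → $1,304,220; Bellamy Housing 282,970.50 → $282,970.

East Outreach: $935,080 | Lakeview Transit: $1,095,710 | Summit Literacy: $293,170 | Central Recovery: $1,304,220 | Bellamy Housing: $282,970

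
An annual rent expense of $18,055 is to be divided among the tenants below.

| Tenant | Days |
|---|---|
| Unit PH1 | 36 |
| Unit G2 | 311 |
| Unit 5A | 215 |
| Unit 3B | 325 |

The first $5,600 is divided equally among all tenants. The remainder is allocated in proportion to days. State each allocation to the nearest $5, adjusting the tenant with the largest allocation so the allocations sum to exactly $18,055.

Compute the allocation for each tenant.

Equal tier: $5,600 ÷ 4 = $1,400 apiece.
Remainder $12,455 by days (total 887): Unit PH1 505.50 → $505; Unit G2 4,366.97 → $4,365; Unit 5A 3,018.97 → $3,020; Unit 3B 4,563.56 → $4,565.
Totals: Unit PH1 $1,400 + $505 = $1,905; Unit G2 $1,400 + $4,365 = $5,765; Unit 5A $1,400 + $3,020 = $4,420; Unit 3B $1,400 + $4,565 = $5,965.

Unit PH1: $1,905 | Unit G2: $5,765 | Unit 5A: $4,420 | Unit 3B: $5,965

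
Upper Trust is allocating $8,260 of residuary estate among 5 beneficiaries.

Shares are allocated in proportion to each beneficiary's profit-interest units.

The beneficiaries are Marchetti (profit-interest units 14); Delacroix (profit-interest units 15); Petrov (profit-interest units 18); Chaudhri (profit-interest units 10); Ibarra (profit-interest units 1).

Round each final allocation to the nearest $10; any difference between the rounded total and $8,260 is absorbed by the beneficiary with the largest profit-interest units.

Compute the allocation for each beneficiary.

Combined profit-interest units = 14 + 15 + 18 + 10 + 1 = 58.
Raw shares: Marchetti 1,993.79; Delacroix 2,136.21; Petrov 2,563.45; Chaudhri 1,424.14; Ibarra 142.41.
At nearest $10: Marchetti $1,990; Delacroix $2,140; Petrov $2,560; Chaudhri $1,420; Ibarra $140. Sum = $8,250.
Difference $8,260 − $8,250 = +$10 applied to largest profit-interest units (Petrov): Petrov becomes $2,570.

Marchetti: $1,990 · Delacroix: $2,140 · Petrov: $2,570 · Chaudhri: $1,420 · Ibarra: $140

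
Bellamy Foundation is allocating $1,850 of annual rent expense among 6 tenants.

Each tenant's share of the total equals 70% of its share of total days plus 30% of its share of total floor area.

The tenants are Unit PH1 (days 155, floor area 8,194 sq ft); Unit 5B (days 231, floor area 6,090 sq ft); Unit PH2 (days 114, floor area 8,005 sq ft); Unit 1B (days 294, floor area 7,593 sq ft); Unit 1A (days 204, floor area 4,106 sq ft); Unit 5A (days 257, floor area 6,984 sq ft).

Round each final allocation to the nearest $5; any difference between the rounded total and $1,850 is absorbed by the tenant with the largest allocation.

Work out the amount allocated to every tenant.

Totals — days 1,255, floor area 40,972.
Composite weights (70% days + 30% floor area): Unit PH1 0.1465; Unit 5B 0.1734; Unit PH2 0.1222; Unit 1B 0.2196; Unit 1A 0.1438; Unit 5A 0.1945.
Proportional shares: Unit PH1 270.93; Unit 5B 320.86; Unit PH2 226.07; Unit 1B 406.22; Unit 1A 266.12; Unit 5A 359.80.
At nearest $5: Unit PH1 $270; Unit 5B $320; Unit PH2 $225; Unit 1B $405; Unit 1A $265; Unit 5A $360. Sum = $1,845.
Difference $1,850 − $1,845 = +$5 applied to largest allocation (Unit 1B): Unit 1B becomes $410.

Unit PH1: $270 · Unit 5B: $320 · Unit PH2: $225 · Unit 1B: $410 · Unit 1A: $265 · Unit 5A: $360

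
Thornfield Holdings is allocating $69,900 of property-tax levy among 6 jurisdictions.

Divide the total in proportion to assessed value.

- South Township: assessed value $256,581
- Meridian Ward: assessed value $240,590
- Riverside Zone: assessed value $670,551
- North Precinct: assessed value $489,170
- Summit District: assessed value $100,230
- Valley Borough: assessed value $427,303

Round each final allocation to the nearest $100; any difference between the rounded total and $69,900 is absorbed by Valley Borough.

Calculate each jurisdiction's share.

South Township: $8,200; Meridian Ward: $7,700; Riverside Zone: $21,500; North Precinct: $15,700; Summit District: $3,200; Valley Borough: $13,600

Assessed value total: 2,184,425.
Raw shares: South Township 256,581/2,184,425 × $69,900 = 8,210.40; Meridian Ward 240,590/2,184,425 × $69,900 = 7,698.70; Riverside Zone 670,551/2,184,425 × $69,900 = 21,457.14; North Precinct 489,170/2,184,425 × $69,900 = 15,653.08; Summit District 100,230/2,184,425 × $69,900 = 3,207.29; Valley Borough 427,303/2,184,425 × $69,900 = 13,673.38.
Rounded to nearest $100: South Township $8,200; Meridian Ward $7,700; Riverside Zone $21,500; North Precinct $15,700; Summit District $3,200; Valley Borough $13,700. Sum = $70,000.
Difference $69,900 − $70,000 = −$100 applied to Valley Borough: Valley Borough becomes $13,600.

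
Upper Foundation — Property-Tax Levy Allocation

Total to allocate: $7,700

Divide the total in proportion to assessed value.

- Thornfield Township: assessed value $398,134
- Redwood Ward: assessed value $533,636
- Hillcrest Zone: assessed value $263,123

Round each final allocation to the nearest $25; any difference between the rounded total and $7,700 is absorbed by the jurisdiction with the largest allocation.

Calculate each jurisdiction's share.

Assessed value total: 1,194,893.
Proportional shares: Thornfield Township 398,134/1,194,893 × $7,700 = 2,565.61; Redwood Ward 533,636/1,194,893 × $7,700 = 3,438.80; Hillcrest Zone 263,123/1,194,893 × $7,700 = 1,695.59.
At nearest $25: Thornfield Township $2,575; Redwood Ward $3,450; Hillcrest Zone $1,700. Sum = $7,725.
Difference $7,700 − $7,725 = −$25 applied to largest allocation (Redwood Ward): Redwood Ward becomes $3,425.

Thornfield Township: $2,575; Redwood Ward: $3,425; Hillcrest Zone: $1,700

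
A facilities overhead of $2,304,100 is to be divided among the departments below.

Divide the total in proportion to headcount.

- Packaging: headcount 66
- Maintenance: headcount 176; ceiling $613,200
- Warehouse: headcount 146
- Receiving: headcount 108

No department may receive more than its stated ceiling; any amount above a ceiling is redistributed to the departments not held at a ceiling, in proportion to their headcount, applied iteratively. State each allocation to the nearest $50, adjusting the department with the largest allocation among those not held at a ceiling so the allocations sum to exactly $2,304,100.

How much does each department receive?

Packaging: $348,750 | Maintenance: $613,200 | Warehouse: $771,450 | Receiving: $570,700

Combined headcount = 496.
Unconstrained shares: Packaging 306,593.95; Maintenance 817,583.87; Warehouse 678,222.98; Receiving 501,699.19.
Held at cap: Maintenance ($613,200); remaining pool $1,690,900 reallocated over remaining headcount 320.
Redistributed shares: Packaging 348,748.12 → $348,750; Warehouse 771,473.12 → $771,450; Receiving 570,678.75 → $570,700.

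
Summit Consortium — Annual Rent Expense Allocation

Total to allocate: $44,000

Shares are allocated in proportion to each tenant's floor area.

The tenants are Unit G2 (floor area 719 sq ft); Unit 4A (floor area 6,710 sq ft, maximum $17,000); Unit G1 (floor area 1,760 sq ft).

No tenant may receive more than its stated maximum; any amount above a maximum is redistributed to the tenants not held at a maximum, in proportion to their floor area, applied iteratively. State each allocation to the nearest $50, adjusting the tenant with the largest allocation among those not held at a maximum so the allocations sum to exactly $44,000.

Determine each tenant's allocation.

Total floor area = 9,189.
Proportional shares (ignoring caps): Unit G2 3,442.81; Unit 4A 32,129.72; Unit G1 8,427.47.
Cap binds for Unit 4A ($17,000); balance $27,000 reallocated over remaining floor area 2,479.
Remaining shares: Unit G2 7,830.98 → $7,850; Unit G1 19,169.02 → $19,150.

Unit G2: $7,850 | Unit 4A: $17,000 | Unit G1: $19,150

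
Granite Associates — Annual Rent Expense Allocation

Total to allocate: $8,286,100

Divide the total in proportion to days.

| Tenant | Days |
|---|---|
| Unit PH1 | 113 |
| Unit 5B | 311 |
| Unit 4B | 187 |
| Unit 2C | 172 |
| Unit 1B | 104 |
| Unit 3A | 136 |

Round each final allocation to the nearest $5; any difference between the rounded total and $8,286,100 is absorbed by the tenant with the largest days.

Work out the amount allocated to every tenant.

Combined days = 1,023.
Unrounded shares: Unit PH1 113/1,023 × $8,286,100 = 915,277.91; Unit 5B 311/1,023 × $8,286,100 = 2,519,039.20; Unit 4B 187/1,023 × $8,286,100 = 1,514,663.44; Unit 2C 172/1,023 × $8,286,100 = 1,393,166.37; Unit 1B 104/1,023 × $8,286,100 = 842,379.67; Unit 3A 136/1,023 × $8,286,100 = 1,101,573.41.
At nearest $5: Unit PH1 $915,280; Unit 5B $2,519,040; Unit 4B $1,514,665; Unit 2C $1,393,165; Unit 1B $842,380; Unit 3A $1,101,575. Sum = $8,286,105.
Difference $8,286,100 − $8,286,105 = −$5 applied to largest days (Unit 5B): Unit 5B becomes $2,519,035.

Unit PH1: $915,280 · Unit 5B: $2,519,035 · Unit 4B: $1,514,665 · Unit 2C: $1,393,165 · Unit 1B: $842,380 · Unit 3A: $1,101,575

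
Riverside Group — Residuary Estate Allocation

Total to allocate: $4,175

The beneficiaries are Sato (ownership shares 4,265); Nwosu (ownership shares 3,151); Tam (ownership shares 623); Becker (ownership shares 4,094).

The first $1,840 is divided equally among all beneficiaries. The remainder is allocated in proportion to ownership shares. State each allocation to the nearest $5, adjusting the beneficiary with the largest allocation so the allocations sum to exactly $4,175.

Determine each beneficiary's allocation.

Equal tier: $1,840 ÷ 4 = $460 apiece.
Remainder $2,335 by ownership shares (total 12,133): Sato 820.80 → $820; Nwosu 606.41 → $605; Tam 119.90 → $120; Becker 787.89 → $790.
Totals: Sato $460 + $820 = $1,280; Nwosu $460 + $605 = $1,065; Tam $460 + $120 = $580; Becker $460 + $790 = $1,250.

Sato: $1,280; Nwosu: $1,065; Tam: $580; Becker: $1,250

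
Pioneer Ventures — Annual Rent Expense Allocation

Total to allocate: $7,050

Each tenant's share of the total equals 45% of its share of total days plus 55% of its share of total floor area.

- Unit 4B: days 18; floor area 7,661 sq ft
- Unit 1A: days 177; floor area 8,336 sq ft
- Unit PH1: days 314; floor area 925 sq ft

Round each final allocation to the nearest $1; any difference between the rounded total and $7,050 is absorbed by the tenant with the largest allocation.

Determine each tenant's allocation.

Days total 509; floor area total 16,922.
Combined weights (45% days + 55% floor area): Unit 4B 0.2649; Unit 1A 0.4274; Unit PH1 0.3077.
Pro-rata amounts: Unit 4B 1,867.63; Unit 1A 3,013.31; Unit PH1 2,169.06.
After rounding ($1): Unit 4B $1,868; Unit 1A $3,013; Unit PH1 $2,169. Sum = $7,050.
No rounding difference to absorb.

Unit 4B: $1,868; Unit 1A: $3,013; Unit PH1: $2,169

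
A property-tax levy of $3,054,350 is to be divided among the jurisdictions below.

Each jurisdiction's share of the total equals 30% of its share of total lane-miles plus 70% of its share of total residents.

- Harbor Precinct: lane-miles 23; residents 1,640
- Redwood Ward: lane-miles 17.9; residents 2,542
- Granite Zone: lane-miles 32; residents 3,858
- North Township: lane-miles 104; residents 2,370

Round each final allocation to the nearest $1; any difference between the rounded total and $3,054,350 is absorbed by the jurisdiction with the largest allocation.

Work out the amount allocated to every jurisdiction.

Totals — lane-miles 176.9, residents 10,410.
Blended shares (30% lane-miles + 70% residents): Harbor Precinct 0.1493; Redwood Ward 0.2013; Granite Zone 0.3137; North Township 0.3357.
Unrounded shares: Harbor Precinct 455,964.56; Redwood Ward 614,803.79; Granite Zone 958,123.87; North Township 1,025,457.77.
After rounding ($1): Harbor Precinct $455,965; Redwood Ward $614,804; Granite Zone $958,124; North Township $1,025,458. Sum = $3,054,351.
Difference $3,054,350 − $3,054,351 = −$1 applied to largest allocation (North Township): North Township becomes $1,025,457.

Harbor Precinct: $455,965; Redwood Ward: $614,804; Granite Zone: $958,124; North Township: $1,025,457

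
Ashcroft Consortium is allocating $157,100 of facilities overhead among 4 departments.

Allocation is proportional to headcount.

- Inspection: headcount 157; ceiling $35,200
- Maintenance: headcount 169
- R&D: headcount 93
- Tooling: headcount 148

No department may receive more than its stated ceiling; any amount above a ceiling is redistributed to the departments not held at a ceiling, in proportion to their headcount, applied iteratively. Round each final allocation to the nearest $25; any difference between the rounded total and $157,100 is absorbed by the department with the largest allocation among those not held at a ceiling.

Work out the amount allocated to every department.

Inspection: $35,200; Maintenance: $50,250; R&D: $27,650; Tooling: $44,000

Total headcount = 567.
Unconstrained shares: Inspection 43,500.35; Maintenance 46,825.22; R&D 25,767.72; Tooling 41,006.70.
Capped: Inspection ($35,200); balance $121,900 reallocated over remaining headcount 410.
Shares after redistribution: Maintenance 50,246.59 → $50,250; R&D 27,650.49 → $27,650; Tooling 44,002.93 → $44,000.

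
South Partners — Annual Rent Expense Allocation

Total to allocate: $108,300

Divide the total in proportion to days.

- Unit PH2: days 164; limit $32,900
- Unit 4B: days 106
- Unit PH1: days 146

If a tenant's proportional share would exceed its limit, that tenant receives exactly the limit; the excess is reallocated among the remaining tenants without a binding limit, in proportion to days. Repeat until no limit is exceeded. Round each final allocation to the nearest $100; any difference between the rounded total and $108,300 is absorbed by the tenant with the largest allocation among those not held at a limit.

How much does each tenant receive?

Unit PH2: $32,900 | Unit 4B: $31,700 | Unit PH1: $43,700

Days total: 416.
Pro-rata shares before constraints: Unit PH2 42,695.19; Unit 4B 27,595.67; Unit PH1 38,009.13.
Held at cap: Unit PH2 ($32,900); residual $75,400 reallocated over remaining days 252.
Remaining shares: Unit 4B 31,715.87 → $31,700; Unit PH1 43,684.13 → $43,700.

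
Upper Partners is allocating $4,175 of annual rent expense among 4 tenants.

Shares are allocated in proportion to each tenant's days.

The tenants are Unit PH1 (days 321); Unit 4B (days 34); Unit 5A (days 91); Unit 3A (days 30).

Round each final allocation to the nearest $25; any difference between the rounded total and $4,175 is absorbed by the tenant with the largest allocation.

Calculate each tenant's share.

Unit PH1: $2,800 · Unit 4B: $300 · Unit 5A: $800 · Unit 3A: $275

Sum of days: 476.
Proportional shares: Unit PH1 321/476 × $4,175 = 2,815.49; Unit 4B 34/476 × $4,175 = 298.21; Unit 5A 91/476 × $4,175 = 798.16; Unit 3A 30/476 × $4,175 = 263.13.
After rounding ($25): Unit PH1 $2,825; Unit 4B $300; Unit 5A $800; Unit 3A $275. Sum = $4,200.
Difference $4,175 − $4,200 = −$25 applied to largest allocation (Unit PH1): Unit PH1 becomes $2,800.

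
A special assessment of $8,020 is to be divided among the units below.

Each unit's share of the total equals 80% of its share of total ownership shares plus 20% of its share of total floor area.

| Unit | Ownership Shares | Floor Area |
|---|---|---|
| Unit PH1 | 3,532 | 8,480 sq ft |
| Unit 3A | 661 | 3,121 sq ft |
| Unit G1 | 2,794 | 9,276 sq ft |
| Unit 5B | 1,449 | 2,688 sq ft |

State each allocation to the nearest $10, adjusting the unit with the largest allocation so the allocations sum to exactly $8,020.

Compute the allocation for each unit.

Unit PH1: $3,250; Unit 3A: $720; Unit G1: $2,760; Unit 5B: $1,290

Ownership shares total 8,436; floor area total 23,565.
Combined weights (80% ownership shares + 20% floor area): Unit PH1 0.4069; Unit 3A 0.0892; Unit G1 0.3437; Unit 5B 0.1602.
Unrounded shares: Unit PH1 3,263.47; Unit 3A 715.16; Unit G1 2,756.37; Unit 5B 1,285.001.
Rounded to nearest $10: Unit PH1 $3,260; Unit 3A $720; Unit G1 $2,760; Unit 5B $1,290. Sum = $8,030.
Difference $8,020 − $8,030 = −$10 applied to largest allocation (Unit PH1): Unit PH1 becomes $3,250.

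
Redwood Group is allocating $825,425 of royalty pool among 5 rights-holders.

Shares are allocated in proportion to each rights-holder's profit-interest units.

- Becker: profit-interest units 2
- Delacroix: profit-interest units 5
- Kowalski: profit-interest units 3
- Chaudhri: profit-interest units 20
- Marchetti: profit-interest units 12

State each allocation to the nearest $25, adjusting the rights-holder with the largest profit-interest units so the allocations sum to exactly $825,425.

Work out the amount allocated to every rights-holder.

Becker: $39,300 | Delacroix: $98,275 | Kowalski: $58,950 | Chaudhri: $393,075 | Marchetti: $235,825

Sum of profit-interest units: 2 + 5 + 3 + 20 + 12 = 42.
Unrounded shares: Becker 39,305.95; Delacroix 98,264.88; Kowalski 58,958.93; Chaudhri 393,059.52; Marchetti 235,835.71.
After rounding ($25): Becker $39,300; Delacroix $98,275; Kowalski $58,950; Chaudhri $393,050; Marchetti $235,825. Sum = $825,400.
Difference $825,425 − $825,400 = +$25 applied to largest profit-interest units (Chaudhri): Chaudhri becomes $393,075.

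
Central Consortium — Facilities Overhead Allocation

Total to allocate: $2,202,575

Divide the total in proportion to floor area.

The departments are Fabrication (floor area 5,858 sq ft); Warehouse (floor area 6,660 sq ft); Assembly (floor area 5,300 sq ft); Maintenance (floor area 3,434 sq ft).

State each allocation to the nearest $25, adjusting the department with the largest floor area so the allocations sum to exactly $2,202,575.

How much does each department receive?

Combined floor area = 5,858 + 6,660 + 5,300 + 3,434 = 21,252.
Proportional shares: Fabrication 607,128.00; Warehouse 690,247.95; Assembly 549,296.42; Maintenance 355,902.62.
After rounding ($25): Fabrication $607,125; Warehouse $690,250; Assembly $549,300; Maintenance $355,900. Sum = $2,202,575.
Sum already equals the total — no adjustment.

Fabrication: $607,125 | Warehouse: $690,250 | Assembly: $549,300 | Maintenance: $355,900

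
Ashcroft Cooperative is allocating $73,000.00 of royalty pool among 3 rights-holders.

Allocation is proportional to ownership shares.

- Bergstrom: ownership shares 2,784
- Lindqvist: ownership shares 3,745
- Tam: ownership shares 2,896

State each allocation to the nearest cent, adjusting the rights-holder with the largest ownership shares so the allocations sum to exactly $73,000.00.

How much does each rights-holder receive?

Bergstrom: $21,563.08; Lindqvist: $29,006.36; Tam: $22,430.56

Combined ownership shares = 2,784 + 3,745 + 2,896 = 9,425.
Pro-rata amounts: Bergstrom 21,563.0769; Lindqvist 29,006.3660; Tam 22,430.5570.
At nearest cent: Bergstrom $21,563.08; Lindqvist $29,006.37; Tam $22,430.56. Sum = $73,000.01.
Difference $73,000.00 − $73,000.01 = −$0.01 applied to largest ownership shares (Lindqvist): Lindqvist becomes $29,006.36.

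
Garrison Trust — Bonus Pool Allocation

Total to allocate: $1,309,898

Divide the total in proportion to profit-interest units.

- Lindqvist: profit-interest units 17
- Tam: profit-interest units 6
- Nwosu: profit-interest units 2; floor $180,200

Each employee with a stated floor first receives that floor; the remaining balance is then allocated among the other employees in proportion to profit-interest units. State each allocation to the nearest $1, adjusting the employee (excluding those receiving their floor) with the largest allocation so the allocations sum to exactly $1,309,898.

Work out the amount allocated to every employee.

Lindqvist: $834,994 · Tam: $294,704 · Nwosu: $180,200

Minimums first: Nwosu $180,200. Balance $1,129,698.
Balance split over remaining profit-interest units 23: Lindqvist 834,994.17 → $834,994; Tam 294,703.83 → $294,704.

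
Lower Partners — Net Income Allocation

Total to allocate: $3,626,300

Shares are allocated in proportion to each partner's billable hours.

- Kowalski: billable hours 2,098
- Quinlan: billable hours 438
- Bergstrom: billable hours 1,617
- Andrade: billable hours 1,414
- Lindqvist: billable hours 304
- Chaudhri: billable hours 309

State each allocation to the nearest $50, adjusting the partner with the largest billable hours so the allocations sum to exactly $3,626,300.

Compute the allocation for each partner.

Sum of billable hours: 2,098 + 438 + 1,617 + 1,414 + 304 + 309 = 6,180.
Raw shares: Kowalski 1,231,064.30; Quinlan 257,009.61; Bergstrom 948,823.16; Andrade 829,706.83; Lindqvist 178,381.10; Chaudhri 181,315.00.
After rounding ($50): Kowalski $1,231,050; Quinlan $257,000; Bergstrom $948,800; Andrade $829,700; Lindqvist $178,400; Chaudhri $181,300. Sum = $3,626,250.
Difference $3,626,300 − $3,626,250 = +$50 applied to largest billable hours (Kowalski): Kowalski becomes $1,231,100.

Kowalski: $1,231,100; Quinlan: $257,000; Bergstrom: $948,800; Andrade: $829,700; Lindqvist: $178,400; Chaudhri: $181,300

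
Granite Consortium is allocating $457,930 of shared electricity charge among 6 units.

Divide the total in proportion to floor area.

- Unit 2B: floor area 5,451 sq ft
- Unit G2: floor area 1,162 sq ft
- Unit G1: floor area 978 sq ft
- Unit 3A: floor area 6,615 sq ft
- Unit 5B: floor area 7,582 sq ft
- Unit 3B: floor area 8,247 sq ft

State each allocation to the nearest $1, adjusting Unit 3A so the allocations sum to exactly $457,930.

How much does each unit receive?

Unit 2B: $83,109 | Unit G2: $17,716 | Unit G1: $14,911 | Unit 3A: $100,857 | Unit 5B: $115,599 | Unit 3B: $125,738

Sum of floor area: 30,035.
Raw shares: Unit 2B 5,451/30,035 × $457,930 = 83,108.92; Unit G2 1,162/30,035 × $457,930 = 17,716.49; Unit G1 978/30,035 × $457,930 = 14,911.12; Unit 3A 6,615/30,035 × $457,930 = 100,855.90; Unit 5B 7,582/30,035 × $457,930 = 115,599.31; Unit 3B 8,247/30,035 × $457,930 = 125,738.26.
After rounding ($1): Unit 2B $83,109; Unit G2 $17,716; Unit G1 $14,911; Unit 3A $100,856; Unit 5B $115,599; Unit 3B $125,738. Sum = $457,929.
Difference $457,930 − $457,929 = +$1 applied to Unit 3A: Unit 3A becomes $100,857.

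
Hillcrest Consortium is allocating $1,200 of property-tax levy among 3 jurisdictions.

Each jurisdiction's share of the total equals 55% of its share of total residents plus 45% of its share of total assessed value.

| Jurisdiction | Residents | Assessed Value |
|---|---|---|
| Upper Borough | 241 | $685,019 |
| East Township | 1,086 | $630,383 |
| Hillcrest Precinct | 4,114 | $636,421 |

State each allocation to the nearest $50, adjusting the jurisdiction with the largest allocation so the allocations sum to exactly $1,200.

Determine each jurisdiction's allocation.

Residents total 5,441; assessed value total 1,951,823.
Composite weights (55% residents + 45% assessed value): Upper Borough 0.1823; East Township 0.2551; Hillcrest Precinct 0.5626.
Raw shares: Upper Borough 218.75; East Township 306.14; Hillcrest Precinct 675.11.
At nearest $50: Upper Borough $200; East Township $300; Hillcrest Precinct $700. Sum = $1,200.
No rounding difference to absorb.

Upper Borough: $200 | East Township: $300 | Hillcrest Precinct: $700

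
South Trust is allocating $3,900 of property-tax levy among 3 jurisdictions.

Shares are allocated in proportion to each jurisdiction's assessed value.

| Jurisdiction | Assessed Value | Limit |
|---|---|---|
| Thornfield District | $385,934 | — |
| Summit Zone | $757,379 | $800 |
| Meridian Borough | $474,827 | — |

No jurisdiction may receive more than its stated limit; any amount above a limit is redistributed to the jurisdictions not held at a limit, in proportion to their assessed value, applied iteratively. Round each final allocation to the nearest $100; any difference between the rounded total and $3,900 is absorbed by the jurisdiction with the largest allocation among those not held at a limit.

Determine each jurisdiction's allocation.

Sum of assessed value: 1,618,140.
Unconstrained shares: Thornfield District 930.17; Summit Zone 1,825.42; Meridian Borough 1,144.42.
Held at cap: Summit Zone ($800); balance $3,100 reallocated over remaining assessed value 860,761.
Redistributed shares: Thornfield District 1,389.93 → $1,400; Meridian Borough 1,710.07 → $1,700.

Thornfield District: $1,400 · Summit Zone: $800 · Meridian Borough: $1,700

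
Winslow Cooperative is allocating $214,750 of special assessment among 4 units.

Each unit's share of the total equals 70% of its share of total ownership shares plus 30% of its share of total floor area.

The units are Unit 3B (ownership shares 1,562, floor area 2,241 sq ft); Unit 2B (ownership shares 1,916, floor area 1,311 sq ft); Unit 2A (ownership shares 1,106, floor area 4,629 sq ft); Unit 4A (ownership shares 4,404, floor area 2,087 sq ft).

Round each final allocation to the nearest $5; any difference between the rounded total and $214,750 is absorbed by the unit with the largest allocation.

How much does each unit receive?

Unit 3B: $40,185 · Unit 2B: $40,270 · Unit 2A: $47,540 · Unit 4A: $86,755

Totals — ownership shares 8,988, floor area 10,268.
Blended shares (70% ownership shares + 30% floor area): Unit 3B 0.1871; Unit 2B 0.1875; Unit 2A 0.2214; Unit 4A 0.4040.
Raw shares: Unit 3B 40,185.38; Unit 2B 40,270.92; Unit 2A 47,541.89; Unit 4A 86,751.81.
At nearest $5: Unit 3B $40,185; Unit 2B $40,270; Unit 2A $47,540; Unit 4A $86,750. Sum = $214,745.
Difference $214,750 − $214,745 = +$5 applied to largest allocation (Unit 4A): Unit 4A becomes $86,755.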